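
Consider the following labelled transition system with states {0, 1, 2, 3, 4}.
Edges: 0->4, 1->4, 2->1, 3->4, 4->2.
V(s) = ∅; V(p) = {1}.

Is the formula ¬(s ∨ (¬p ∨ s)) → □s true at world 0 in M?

At 0: ¬(s ∨ (¬p ∨ s)) is false, □s is false, so ¬(s ∨ (¬p ∨ s)) → □s is true.
  At 0: □s requires s at every successor {4}.
    s fails at 4, so □s is false at 0.

Yes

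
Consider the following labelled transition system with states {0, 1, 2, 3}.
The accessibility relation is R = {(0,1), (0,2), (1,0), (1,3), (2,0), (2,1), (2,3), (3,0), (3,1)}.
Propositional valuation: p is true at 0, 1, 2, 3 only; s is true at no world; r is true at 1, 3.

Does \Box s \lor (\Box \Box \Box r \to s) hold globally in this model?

Let φ = \Box s \lor (\Box \Box \Box r \to s). Evaluate φ at each world:
  0 (successors {1, 2}): φ is true.
  1 (successors {0, 3}): φ is true.
  2 (successors {0, 1, 3}): φ is true.
  3 (successors {0, 1}): φ is true.
For instance, at 3:
  At 3: \Box s is false, \Box \Box \Box r \to s is true, so \Box s \lor (\Box \Box \Box r \to s) is true.
    At 3: \Box s requires s at every successor {0, 1}.
      s fails at 0, so \Box s is false at 3.
    At 3: \Box \Box \Box r is false, s is false, so \Box \Box \Box r \to s is true.
      At 3: \Box \Box \Box r requires \Box \Box r at every successor {0, 1}.
        \Box \Box r fails at 0, so \Box \Box \Box r is false at 3.

Yes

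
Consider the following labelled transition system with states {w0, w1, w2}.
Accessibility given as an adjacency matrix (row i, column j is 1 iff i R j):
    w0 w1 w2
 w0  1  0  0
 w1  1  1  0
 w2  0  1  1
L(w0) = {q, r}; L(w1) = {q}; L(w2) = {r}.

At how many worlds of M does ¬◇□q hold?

Let φ = ¬◇□q. Evaluate φ at each world:
  w0 (successors {w0}): φ is false.
  w1 (successors {w0, w1}): φ is false.
  w2 (successors {w1, w2}): φ is false.
For instance, at w1:
  At w1: ◇□q is true, so ¬◇□q is false.
    At w1: ◇□q requires □q at some successor in {w0, w1}.
      □q holds at w0, so ◇□q is true at w1.
Satisfying worlds: none.

0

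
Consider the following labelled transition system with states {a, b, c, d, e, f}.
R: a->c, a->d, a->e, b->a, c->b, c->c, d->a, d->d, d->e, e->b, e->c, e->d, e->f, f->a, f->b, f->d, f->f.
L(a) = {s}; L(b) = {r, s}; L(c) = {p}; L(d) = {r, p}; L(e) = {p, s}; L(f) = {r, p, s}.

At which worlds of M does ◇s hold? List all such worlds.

Let φ = ◇s. Evaluate φ at each world:
  a (successors {c, d, e}): φ is true.
  b (successors {a}): φ is true.
  c (successors {b, c}): φ is true.
  d (successors {a, d, e}): φ is true.
  e (successors {b, c, d, f}): φ is true.
  f (successors {a, b, d, f}): φ is true.
For instance, at c:
  At c: ◇s requires s at some successor in {b, c}.
    s holds at b, so ◇s is true at c.
Satisfying worlds: {a, b, c, d, e, f}

a, b, c, d, e, f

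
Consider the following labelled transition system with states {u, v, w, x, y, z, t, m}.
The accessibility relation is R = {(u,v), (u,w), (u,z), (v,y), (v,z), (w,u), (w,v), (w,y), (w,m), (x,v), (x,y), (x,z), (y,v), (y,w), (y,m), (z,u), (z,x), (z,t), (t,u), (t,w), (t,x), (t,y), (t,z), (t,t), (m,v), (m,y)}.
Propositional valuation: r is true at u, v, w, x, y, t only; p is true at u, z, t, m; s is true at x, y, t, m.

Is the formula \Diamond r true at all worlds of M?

Recall that \Diamond ψ holds at a world iff ψ holds at some accessible world.
Let φ = \Diamond r. Evaluate φ at each world:
  u (successors {v, w, z}): φ is true.
  v (successors {y, z}): φ is true.
  w (successors {u, v, y, m}): φ is true.
  x (successors {v, y, z}): φ is true.
  y (successors {v, w, m}): φ is true.
  z (successors {u, x, t}): φ is true.
  t (successors {u, w, x, y, z, t}): φ is true.
  m (successors {v, y}): φ is true.
For instance, at m:
  At m: \Diamond r requires r at some successor in {v, y}.
    r holds at v, so \Diamond r is true at m.

Yes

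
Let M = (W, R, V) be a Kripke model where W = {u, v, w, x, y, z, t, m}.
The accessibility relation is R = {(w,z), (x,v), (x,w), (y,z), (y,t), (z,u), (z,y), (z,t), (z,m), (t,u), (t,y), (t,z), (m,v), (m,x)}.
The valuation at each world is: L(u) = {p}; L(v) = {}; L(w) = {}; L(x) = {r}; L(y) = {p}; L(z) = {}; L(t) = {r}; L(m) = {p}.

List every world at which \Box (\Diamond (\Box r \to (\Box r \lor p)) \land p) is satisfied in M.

Let φ = \Box (\Diamond (\Box r \to (\Box r \lor p)) \land p). Evaluate φ at each world:
  u (successors ∅): φ is true.
  v (successors ∅): φ is true.
  w (successors {z}): φ is false.
  x (successors {v, w}): φ is false.
  y (successors {z, t}): φ is false.
  z (successors {u, y, t, m}): φ is false.
  t (successors {u, y, z}): φ is false.
  m (successors {v, x}): φ is false.
For instance, at z:
  At z: \Box (\Diamond (\Box r \to (\Box r \lor p)) \land p) requires \Diamond (\Box r \to (\Box r \lor p)) \land p at every successor {u, y, t, m}.
    \Diamond (\Box r \to (\Box r \lor p)) \land p fails at u, so \Box (\Diamond (\Box r \to (\Box r \lor p)) \land p) is false at z.
      At u: \Diamond (\Box r \to (\Box r \lor p)) is false, p is true, so \Diamond (\Box r \to (\Box r \lor p)) \land p is false.
Satisfying worlds: {u, v}

u, v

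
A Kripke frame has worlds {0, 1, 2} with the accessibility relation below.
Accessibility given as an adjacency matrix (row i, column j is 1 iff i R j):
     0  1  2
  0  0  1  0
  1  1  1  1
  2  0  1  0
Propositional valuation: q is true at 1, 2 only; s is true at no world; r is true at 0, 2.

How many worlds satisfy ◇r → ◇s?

2

Let φ = ◇r → ◇s. Evaluate φ at each world:
  0 (successors {1}): φ is true.
  1 (successors {0, 1, 2}): φ is false.
  2 (successors {1}): φ is true.
For instance, at 0:
  At 0: ◇r is false, ◇s is false, so ◇r → ◇s is true.
    At 0: ◇r requires r at some successor in {1}.
      At 1: r is false.
    So ◇r is false at 0.
    At 0: ◇s requires s at some successor in {1}.
      At 1: s is false.
    So ◇s is false at 0.
Satisfying worlds: {0, 2}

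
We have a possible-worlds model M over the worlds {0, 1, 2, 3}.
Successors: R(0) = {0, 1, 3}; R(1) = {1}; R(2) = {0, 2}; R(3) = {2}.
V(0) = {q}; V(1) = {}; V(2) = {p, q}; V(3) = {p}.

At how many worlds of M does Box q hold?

2

Let φ = Box q. Evaluate φ at each world:
  0 (successors {0, 1, 3}): φ is false.
  1 (successors {1}): φ is false.
  2 (successors {0, 2}): φ is true.
  3 (successors {2}): φ is true.
For instance, at 2:
  At 2: Box q requires q at every successor {0, 2}.
    At 0: q is true.
    At 2: q is true.
  So Box q is true at 2.
Satisfying worlds: {2, 3}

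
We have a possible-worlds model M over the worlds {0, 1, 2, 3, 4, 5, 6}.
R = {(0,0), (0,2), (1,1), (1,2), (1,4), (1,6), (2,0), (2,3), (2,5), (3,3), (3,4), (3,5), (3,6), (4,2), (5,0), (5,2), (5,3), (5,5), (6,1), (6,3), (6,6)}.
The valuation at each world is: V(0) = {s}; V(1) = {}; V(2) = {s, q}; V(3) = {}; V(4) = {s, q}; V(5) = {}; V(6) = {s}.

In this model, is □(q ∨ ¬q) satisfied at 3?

Yes

At 3: □(q ∨ ¬q) requires q ∨ ¬q at every successor {3, 4, 5, 6}.
  At 3: q ∨ ¬q is true.
  At 4: q ∨ ¬q is true.
  At 5: q ∨ ¬q is true.
  At 6: q ∨ ¬q is true.
So □(q ∨ ¬q) is true at 3.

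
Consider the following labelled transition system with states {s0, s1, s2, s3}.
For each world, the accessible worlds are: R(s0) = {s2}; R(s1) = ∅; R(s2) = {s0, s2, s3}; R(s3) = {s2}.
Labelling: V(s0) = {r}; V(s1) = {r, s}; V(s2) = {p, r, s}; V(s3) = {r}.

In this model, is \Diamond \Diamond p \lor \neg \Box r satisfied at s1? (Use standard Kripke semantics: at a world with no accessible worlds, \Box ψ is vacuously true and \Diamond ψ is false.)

Recall that \Box ψ holds at a world iff ψ holds at every accessible world, and \Diamond ψ holds iff ψ holds at some accessible world.
At s1: \Diamond \Diamond p is false, \neg \Box r is false, so \Diamond \Diamond p \lor \neg \Box r is false.
  At s1: no accessible worlds, so \Diamond \Diamond p is false.
  At s1: \Box r is true, so \neg \Box r is false.
    At s1: no accessible worlds, so \Box r holds vacuously.

No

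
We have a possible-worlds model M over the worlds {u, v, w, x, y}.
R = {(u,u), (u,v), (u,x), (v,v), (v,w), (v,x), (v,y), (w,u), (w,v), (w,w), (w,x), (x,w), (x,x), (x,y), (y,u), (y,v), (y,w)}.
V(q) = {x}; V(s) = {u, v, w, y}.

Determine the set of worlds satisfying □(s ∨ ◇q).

Let φ = □(s ∨ ◇q). Evaluate φ at each world:
  u (successors {u, v, x}): φ is true.
  v (successors {v, w, x, y}): φ is true.
  w (successors {u, v, w, x}): φ is true.
  x (successors {w, x, y}): φ is true.
  y (successors {u, v, w}): φ is true.
For instance, at u:
  At u: □(s ∨ ◇q) requires s ∨ ◇q at every successor {u, v, x}.
      At u: s is true, ◇q is true, so s ∨ ◇q is true.
      At v: s is true, ◇q is true, so s ∨ ◇q is true.
      At x: s is false, ◇q is true, so s ∨ ◇q is true.
  So □(s ∨ ◇q) is true at u.
Satisfying worlds: {u, v, w, x, y}

u, v, w, x, y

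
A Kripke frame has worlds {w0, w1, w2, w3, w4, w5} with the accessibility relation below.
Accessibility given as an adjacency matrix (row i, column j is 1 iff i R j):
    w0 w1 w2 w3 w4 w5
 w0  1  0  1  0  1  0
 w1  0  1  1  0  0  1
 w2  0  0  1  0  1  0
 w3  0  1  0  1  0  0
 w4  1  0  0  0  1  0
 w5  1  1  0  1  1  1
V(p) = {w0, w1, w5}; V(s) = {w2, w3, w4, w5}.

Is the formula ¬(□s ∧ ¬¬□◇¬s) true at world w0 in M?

At w0: □s ∧ ¬¬□◇¬s is false, so ¬(□s ∧ ¬¬□◇¬s) is true.
  At w0: □s is false, ¬¬□◇¬s is false, so □s ∧ ¬¬□◇¬s is false.
    At w0: □s requires s at every successor {w0, w2, w4}.
      s fails at w0, so □s is false at w0.
    At w0: ¬□◇¬s is true, so ¬¬□◇¬s is false.
      At w0: □◇¬s is false, so ¬□◇¬s is true.

Yes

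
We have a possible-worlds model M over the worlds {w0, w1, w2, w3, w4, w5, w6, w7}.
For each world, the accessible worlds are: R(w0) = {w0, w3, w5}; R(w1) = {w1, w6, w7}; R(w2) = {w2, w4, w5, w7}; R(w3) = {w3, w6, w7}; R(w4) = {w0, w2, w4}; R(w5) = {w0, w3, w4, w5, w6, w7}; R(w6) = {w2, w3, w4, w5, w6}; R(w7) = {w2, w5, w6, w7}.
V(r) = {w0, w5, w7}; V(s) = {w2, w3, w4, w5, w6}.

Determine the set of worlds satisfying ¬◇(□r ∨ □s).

Recall that □ψ holds at a world iff ψ holds at every accessible world, and ◇ψ holds iff ψ holds at some accessible world.
Let φ = ¬◇(□r ∨ □s). Evaluate φ at each world:
  w0 (successors {w0, w3, w5}): φ is true.
  w1 (successors {w1, w6, w7}): φ is false.
  w2 (successors {w2, w4, w5, w7}): φ is true.
  w3 (successors {w3, w6, w7}): φ is false.
  w4 (successors {w0, w2, w4}): φ is true.
  w5 (successors {w0, w3, w4, w5, w6, w7}): φ is false.
  w6 (successors {w2, w3, w4, w5, w6}): φ is false.
  w7 (successors {w2, w5, w6, w7}): φ is false.
For instance, at w3:
  At w3: ◇(□r ∨ □s) is true, so ¬◇(□r ∨ □s) is false.
    At w3: ◇(□r ∨ □s) requires □r ∨ □s at some successor in {w3, w6, w7}.
      □r ∨ □s holds at w6, so ◇(□r ∨ □s) is true at w3.
Satisfying worlds: {w0, w2, w4}

w0, w2, w4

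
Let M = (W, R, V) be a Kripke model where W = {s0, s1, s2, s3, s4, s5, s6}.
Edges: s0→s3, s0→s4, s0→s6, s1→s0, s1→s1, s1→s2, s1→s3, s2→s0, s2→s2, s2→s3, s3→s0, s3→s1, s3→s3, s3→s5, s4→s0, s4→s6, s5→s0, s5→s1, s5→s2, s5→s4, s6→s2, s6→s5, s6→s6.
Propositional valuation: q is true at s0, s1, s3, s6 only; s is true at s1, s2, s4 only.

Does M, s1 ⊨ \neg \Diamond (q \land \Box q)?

At s1: \Diamond (q \land \Box q) is false, so \neg \Diamond (q \land \Box q) is true.
  At s1: \Diamond (q \land \Box q) requires q \land \Box q at some successor in {s0, s1, s2, s3}.
    At s0: q \land \Box q is false.
    At s1: q \land \Box q is false.
    At s2: q \land \Box q is false.
    At s3: q \land \Box q is false.
  So \Diamond (q \land \Box q) is false at s1.

Yes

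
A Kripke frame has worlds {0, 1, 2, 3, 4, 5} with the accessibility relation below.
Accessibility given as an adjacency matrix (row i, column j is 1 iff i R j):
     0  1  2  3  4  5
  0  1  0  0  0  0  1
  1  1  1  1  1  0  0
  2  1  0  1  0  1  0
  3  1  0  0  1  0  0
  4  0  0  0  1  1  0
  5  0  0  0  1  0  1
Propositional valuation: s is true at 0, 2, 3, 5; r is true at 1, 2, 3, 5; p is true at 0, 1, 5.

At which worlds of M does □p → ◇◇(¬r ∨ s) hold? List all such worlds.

Let φ = □p → ◇◇(¬r ∨ s). Evaluate φ at each world:
  0 (successors {0, 5}): φ is true.
  1 (successors {0, 1, 2, 3}): φ is true.
  2 (successors {0, 2, 4}): φ is true.
  3 (successors {0, 3}): φ is true.
  4 (successors {3, 4}): φ is true.
  5 (successors {3, 5}): φ is true.
For instance, at 1:
  At 1: □p is false, ◇◇(¬r ∨ s) is true, so □p → ◇◇(¬r ∨ s) is true.
    At 1: □p requires p at every successor {0, 1, 2, 3}.
      p fails at 2, so □p is false at 1.
    At 1: ◇◇(¬r ∨ s) requires ◇(¬r ∨ s) at some successor in {0, 1, 2, 3}.
      ◇(¬r ∨ s) holds at 0, so ◇◇(¬r ∨ s) is true at 1.
Satisfying worlds: {0, 1, 2, 3, 4, 5}

0, 1, 2, 3, 4, 5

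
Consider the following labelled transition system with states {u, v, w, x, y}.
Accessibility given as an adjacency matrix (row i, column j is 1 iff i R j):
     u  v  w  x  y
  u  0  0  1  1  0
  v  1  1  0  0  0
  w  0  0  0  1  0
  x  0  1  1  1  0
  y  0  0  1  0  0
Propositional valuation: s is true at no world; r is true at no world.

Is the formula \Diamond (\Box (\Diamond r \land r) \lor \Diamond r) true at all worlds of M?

No

Let φ = \Diamond (\Box (\Diamond r \land r) \lor \Diamond r). Evaluate φ at each world:
  u (successors {w, x}): φ is false.
  v (successors {u, v}): φ is false.
  w (successors {x}): φ is false.
  x (successors {v, w, x}): φ is false.
  y (successors {w}): φ is false.
Detail at u (counterexample):
  At u: \Diamond (\Box (\Diamond r \land r) \lor \Diamond r) requires \Box (\Diamond r \land r) \lor \Diamond r at some successor in {w, x}.
    At w: \Box (\Diamond r \land r) \lor \Diamond r is false.
    At x: \Box (\Diamond r \land r) \lor \Diamond r is false.
  So \Diamond (\Box (\Diamond r \land r) \lor \Diamond r) is false at u.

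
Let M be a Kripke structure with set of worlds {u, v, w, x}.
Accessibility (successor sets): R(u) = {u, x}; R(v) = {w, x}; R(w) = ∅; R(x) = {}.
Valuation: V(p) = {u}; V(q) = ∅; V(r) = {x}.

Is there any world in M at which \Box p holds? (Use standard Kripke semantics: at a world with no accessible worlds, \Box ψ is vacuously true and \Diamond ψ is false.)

Let φ = \Box p. Evaluate φ at each world:
  u (successors {u, x}): φ is false.
  v (successors {w, x}): φ is false.
  w (successors ∅): φ is true.
  x (successors ∅): φ is true.
Detail at w (witness):
  At w: no accessible worlds, so \Box p holds vacuously.

Yes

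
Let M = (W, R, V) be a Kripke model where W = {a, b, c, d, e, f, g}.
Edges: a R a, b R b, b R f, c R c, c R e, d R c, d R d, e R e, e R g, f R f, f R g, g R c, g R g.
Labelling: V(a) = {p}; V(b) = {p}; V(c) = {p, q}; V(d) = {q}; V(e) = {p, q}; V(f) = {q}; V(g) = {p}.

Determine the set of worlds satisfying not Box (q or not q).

none

Let φ = not Box (q or not q). Evaluate φ at each world:
  a (successors {a}): φ is false.
  b (successors {b, f}): φ is false.
  c (successors {c, e}): φ is false.
  d (successors {c, d}): φ is false.
  e (successors {e, g}): φ is false.
  f (successors {f, g}): φ is false.
  g (successors {c, g}): φ is false.
For instance, at a:
  At a: Box (q or not q) is true, so not Box (q or not q) is false.
    At a: Box (q or not q) requires q or not q at every successor {a}.
      At a: q or not q is true.
    So Box (q or not q) is true at a.
Satisfying worlds: none.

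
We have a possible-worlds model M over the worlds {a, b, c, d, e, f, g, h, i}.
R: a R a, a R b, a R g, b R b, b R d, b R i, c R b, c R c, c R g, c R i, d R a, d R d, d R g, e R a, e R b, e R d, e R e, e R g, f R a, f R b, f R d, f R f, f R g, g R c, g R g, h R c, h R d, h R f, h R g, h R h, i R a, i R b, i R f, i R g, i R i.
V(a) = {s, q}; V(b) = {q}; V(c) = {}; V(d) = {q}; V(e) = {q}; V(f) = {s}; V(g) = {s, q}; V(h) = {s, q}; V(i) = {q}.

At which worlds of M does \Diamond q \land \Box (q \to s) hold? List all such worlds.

Recall that \Box ψ holds at a world iff ψ holds at every accessible world, and \Diamond ψ holds iff ψ holds at some accessible world.
Let φ = \Diamond q \land \Box (q \to s). Evaluate φ at each world:
  a (successors {a, b, g}): φ is false.
  b (successors {b, d, i}): φ is false.
  c (successors {b, c, g, i}): φ is false.
  d (successors {a, d, g}): φ is false.
  e (successors {a, b, d, e, g}): φ is false.
  f (successors {a, b, d, f, g}): φ is false.
  g (successors {c, g}): φ is true.
  h (successors {c, d, f, g, h}): φ is false.
  i (successors {a, b, f, g, i}): φ is false.
For instance, at c:
  At c: \Diamond q is true, \Box (q \to s) is false, so \Diamond q \land \Box (q \to s) is false.
    At c: \Diamond q requires q at some successor in {b, c, g, i}.
      q holds at b, so \Diamond q is true at c.
    At c: \Box (q \to s) requires q \to s at every successor {b, c, g, i}.
      q \to s fails at b, so \Box (q \to s) is false at c.
Satisfying worlds: {g}

g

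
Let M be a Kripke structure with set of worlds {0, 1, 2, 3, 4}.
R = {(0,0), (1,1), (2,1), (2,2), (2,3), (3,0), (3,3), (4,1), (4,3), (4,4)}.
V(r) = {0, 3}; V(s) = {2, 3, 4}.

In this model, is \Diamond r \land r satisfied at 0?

At 0: \Diamond r is true, r is true, so \Diamond r \land r is true.
  At 0: \Diamond r requires r at some successor in {0}.
    r holds at 0, so \Diamond r is true at 0.

Yes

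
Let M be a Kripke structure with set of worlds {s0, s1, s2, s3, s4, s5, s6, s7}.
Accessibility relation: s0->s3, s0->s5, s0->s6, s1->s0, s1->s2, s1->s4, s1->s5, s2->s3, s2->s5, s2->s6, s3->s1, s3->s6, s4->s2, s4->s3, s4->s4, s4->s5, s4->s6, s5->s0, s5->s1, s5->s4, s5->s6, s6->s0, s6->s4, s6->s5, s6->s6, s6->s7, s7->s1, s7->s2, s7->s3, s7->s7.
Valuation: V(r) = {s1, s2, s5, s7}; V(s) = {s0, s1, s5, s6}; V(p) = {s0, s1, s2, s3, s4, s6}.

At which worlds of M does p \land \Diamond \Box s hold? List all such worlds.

s0, s2, s4

Let φ = p \land \Diamond \Box s. Evaluate φ at each world:
  s0 (successors {s3, s5, s6}): φ is true.
  s1 (successors {s0, s2, s4, s5}): φ is false.
  s2 (successors {s3, s5, s6}): φ is true.
  s3 (successors {s1, s6}): φ is false.
  s4 (successors {s2, s3, s4, s5, s6}): φ is true.
  s5 (successors {s0, s1, s4, s6}): φ is false.
  s6 (successors {s0, s4, s5, s6, s7}): φ is false.
  s7 (successors {s1, s2, s3, s7}): φ is false.
For instance, at s2:
  At s2: p is true, \Diamond \Box s is true, so p \land \Diamond \Box s is true.
    At s2: \Diamond \Box s requires \Box s at some successor in {s3, s5, s6}.
      \Box s holds at s3, so \Diamond \Box s is true at s2.
Satisfying worlds: {s0, s2, s4}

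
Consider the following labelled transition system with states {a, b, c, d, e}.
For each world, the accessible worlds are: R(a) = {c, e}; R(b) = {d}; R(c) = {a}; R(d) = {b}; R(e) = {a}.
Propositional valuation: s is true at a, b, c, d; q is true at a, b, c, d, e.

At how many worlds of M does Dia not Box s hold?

2

Recall that Box ψ holds at a world iff ψ holds at every accessible world, and Dia ψ holds iff ψ holds at some accessible world.
Let φ = Dia not Box s. Evaluate φ at each world:
  a (successors {c, e}): φ is false.
  b (successors {d}): φ is false.
  c (successors {a}): φ is true.
  d (successors {b}): φ is false.
  e (successors {a}): φ is true.
For instance, at b:
  At b: Dia not Box s requires not Box s at some successor in {d}.
    At d: not Box s is false.
  So Dia not Box s is false at b.
Satisfying worlds: {c, e}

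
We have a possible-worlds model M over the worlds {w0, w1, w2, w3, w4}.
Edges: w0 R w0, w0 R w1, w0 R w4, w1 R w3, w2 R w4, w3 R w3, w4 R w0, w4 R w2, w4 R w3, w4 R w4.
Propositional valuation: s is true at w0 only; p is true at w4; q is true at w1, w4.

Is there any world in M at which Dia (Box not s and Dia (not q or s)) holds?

Let φ = Dia (Box not s and Dia (not q or s)). Evaluate φ at each world:
  w0 (successors {w0, w1, w4}): φ is true.
  w1 (successors {w3}): φ is true.
  w2 (successors {w4}): φ is false.
  w3 (successors {w3}): φ is true.
  w4 (successors {w0, w2, w3, w4}): φ is true.
Detail at w0 (witness):
  At w0: Dia (Box not s and Dia (not q or s)) requires Box not s and Dia (not q or s) at some successor in {w0, w1, w4}.
    Box not s and Dia (not q or s) holds at w1, so Dia (Box not s and Dia (not q or s)) is true at w0.
      At w1: Box not s is true, Dia (not q or s) is true, so Box not s and Dia (not q or s) is true.

Yes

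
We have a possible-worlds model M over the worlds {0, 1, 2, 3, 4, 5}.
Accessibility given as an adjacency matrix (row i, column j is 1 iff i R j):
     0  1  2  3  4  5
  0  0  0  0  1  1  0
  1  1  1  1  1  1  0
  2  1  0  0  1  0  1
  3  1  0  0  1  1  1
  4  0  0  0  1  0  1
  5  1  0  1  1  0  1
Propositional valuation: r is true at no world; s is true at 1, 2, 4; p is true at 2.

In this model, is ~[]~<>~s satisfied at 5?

Yes

At 5: []~<>~s is false, so ~[]~<>~s is true.
  At 5: []~<>~s requires ~<>~s at every successor {0, 2, 3, 5}.
    ~<>~s fails at 0, so []~<>~s is false at 5.
      At 0: <>~s is true, so ~<>~s is false.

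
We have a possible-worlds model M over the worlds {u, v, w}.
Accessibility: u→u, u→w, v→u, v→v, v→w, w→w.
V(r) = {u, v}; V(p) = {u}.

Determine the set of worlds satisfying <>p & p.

Let φ = <>p & p. Evaluate φ at each world:
  u (successors {u, w}): φ is true.
  v (successors {u, v, w}): φ is false.
  w (successors {w}): φ is false.
For instance, at w:
  At w: <>p is false, p is false, so <>p & p is false.
    At w: <>p requires p at some successor in {w}.
      At w: p is false.
    So <>p is false at w.
Satisfying worlds: {u}

u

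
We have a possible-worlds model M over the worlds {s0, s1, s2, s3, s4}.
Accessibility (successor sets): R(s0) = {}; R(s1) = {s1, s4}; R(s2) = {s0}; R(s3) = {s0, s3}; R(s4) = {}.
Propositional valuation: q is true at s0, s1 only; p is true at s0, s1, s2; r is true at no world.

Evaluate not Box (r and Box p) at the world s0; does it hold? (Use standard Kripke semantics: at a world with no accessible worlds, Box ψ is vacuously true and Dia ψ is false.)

At s0: Box (r and Box p) is true, so not Box (r and Box p) is false.
  At s0: no accessible worlds, so Box (r and Box p) holds vacuously.

No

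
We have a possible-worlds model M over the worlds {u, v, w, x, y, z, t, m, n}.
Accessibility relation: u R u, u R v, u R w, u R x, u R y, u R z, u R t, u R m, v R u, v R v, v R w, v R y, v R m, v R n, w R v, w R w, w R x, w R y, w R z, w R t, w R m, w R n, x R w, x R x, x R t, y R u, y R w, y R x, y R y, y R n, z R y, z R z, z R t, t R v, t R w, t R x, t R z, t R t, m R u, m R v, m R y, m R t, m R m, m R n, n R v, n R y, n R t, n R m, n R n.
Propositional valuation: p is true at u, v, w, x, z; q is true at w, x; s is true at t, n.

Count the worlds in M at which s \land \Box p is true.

Let φ = s \land \Box p. Evaluate φ at each world:
  u (successors {u, v, w, x, y, z, t, m}): φ is false.
  v (successors {u, v, w, y, m, n}): φ is false.
  w (successors {v, w, x, y, z, t, m, n}): φ is false.
  x (successors {w, x, t}): φ is false.
  y (successors {u, w, x, y, n}): φ is false.
  z (successors {y, z, t}): φ is false.
  t (successors {v, w, x, z, t}): φ is false.
  m (successors {u, v, y, t, m, n}): φ is false.
  n (successors {v, y, t, m, n}): φ is false.
For instance, at v:
  At v: s is false, \Box p is false, so s \land \Box p is false.
    At v: \Box p requires p at every successor {u, v, w, y, m, n}.
      p fails at y, so \Box p is false at v.
Satisfying worlds: none.

0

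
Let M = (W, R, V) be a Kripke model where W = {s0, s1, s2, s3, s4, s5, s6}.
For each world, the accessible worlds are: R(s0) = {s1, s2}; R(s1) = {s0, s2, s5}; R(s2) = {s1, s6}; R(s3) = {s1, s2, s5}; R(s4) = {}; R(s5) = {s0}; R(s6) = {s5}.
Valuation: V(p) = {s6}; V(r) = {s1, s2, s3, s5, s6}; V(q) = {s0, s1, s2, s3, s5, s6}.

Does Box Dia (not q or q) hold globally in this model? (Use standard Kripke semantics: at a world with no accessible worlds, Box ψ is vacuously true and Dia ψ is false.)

Yes

Let φ = Box Dia (not q or q). Evaluate φ at each world:
  s0 (successors {s1, s2}): φ is true.
  s1 (successors {s0, s2, s5}): φ is true.
  s2 (successors {s1, s6}): φ is true.
  s3 (successors {s1, s2, s5}): φ is true.
  s4 (successors ∅): φ is true.
  s5 (successors {s0}): φ is true.
  s6 (successors {s5}): φ is true.
For instance, at s3:
  At s3: Box Dia (not q or q) requires Dia (not q or q) at every successor {s1, s2, s5}.
      At s1: Dia (not q or q) requires not q or q at some successor in {s0, s2, s5}.
        not q or q holds at s0, so Dia (not q or q) is true at s1.
      At s2: Dia (not q or q) requires not q or q at some successor in {s1, s6}.
        not q or q holds at s1, so Dia (not q or q) is true at s2.
      At s5: Dia (not q or q) requires not q or q at some successor in {s0}.
        not q or q holds at s0, so Dia (not q or q) is true at s5.
  So Box Dia (not q or q) is true at s3.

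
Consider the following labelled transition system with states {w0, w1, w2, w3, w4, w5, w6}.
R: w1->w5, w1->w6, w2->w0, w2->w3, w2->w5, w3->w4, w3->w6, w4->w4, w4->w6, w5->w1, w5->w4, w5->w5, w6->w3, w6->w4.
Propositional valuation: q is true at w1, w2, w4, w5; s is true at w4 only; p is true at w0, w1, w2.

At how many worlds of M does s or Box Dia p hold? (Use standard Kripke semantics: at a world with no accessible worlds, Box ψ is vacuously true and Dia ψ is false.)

Recall that Box ψ holds at a world iff ψ holds at every accessible world, and Dia ψ holds iff ψ holds at some accessible world.
Let φ = s or Box Dia p. Evaluate φ at each world:
  w0 (successors ∅): φ is true.
  w1 (successors {w5, w6}): φ is false.
  w2 (successors {w0, w3, w5}): φ is false.
  w3 (successors {w4, w6}): φ is false.
  w4 (successors {w4, w6}): φ is true.
  w5 (successors {w1, w4, w5}): φ is false.
  w6 (successors {w3, w4}): φ is false.
For instance, at w6:
  At w6: s is false, Box Dia p is false, so s or Box Dia p is false.
    At w6: Box Dia p requires Dia p at every successor {w3, w4}.
      Dia p fails at w3, so Box Dia p is false at w6.
Satisfying worlds: {w0, w4}

2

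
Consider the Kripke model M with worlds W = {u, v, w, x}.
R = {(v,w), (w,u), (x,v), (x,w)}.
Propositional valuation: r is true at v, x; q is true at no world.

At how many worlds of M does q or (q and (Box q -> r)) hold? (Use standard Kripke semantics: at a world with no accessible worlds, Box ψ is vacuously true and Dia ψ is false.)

Recall that Box ψ holds at a world iff ψ holds at every accessible world, and Dia ψ holds iff ψ holds at some accessible world.
Let φ = q or (q and (Box q -> r)). Evaluate φ at each world:
  u (successors ∅): φ is false.
  v (successors {w}): φ is false.
  w (successors {u}): φ is false.
  x (successors {v, w}): φ is false.
For instance, at x:
  At x: q is false, q and (Box q -> r) is false, so q or (q and (Box q -> r)) is false.
    At x: q is false, Box q -> r is true, so q and (Box q -> r) is false.
      At x: Box q is false, r is true, so Box q -> r is true.
Satisfying worlds: none.

0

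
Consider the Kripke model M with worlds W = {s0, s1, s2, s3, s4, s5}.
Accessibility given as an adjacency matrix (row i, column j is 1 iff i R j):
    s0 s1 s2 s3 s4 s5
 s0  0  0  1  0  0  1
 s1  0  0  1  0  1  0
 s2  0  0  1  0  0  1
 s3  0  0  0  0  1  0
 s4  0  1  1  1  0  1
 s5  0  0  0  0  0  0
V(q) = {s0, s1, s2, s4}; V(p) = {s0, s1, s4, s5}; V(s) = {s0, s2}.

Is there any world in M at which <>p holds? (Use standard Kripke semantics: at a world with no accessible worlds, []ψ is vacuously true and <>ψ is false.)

Let φ = <>p. Evaluate φ at each world:
  s0 (successors {s2, s5}): φ is true.
  s1 (successors {s2, s4}): φ is true.
  s2 (successors {s2, s5}): φ is true.
  s3 (successors {s4}): φ is true.
  s4 (successors {s1, s2, s3, s5}): φ is true.
  s5 (successors ∅): φ is false.
Detail at s0 (witness):
  At s0: <>p requires p at some successor in {s2, s5}.
    p holds at s5, so <>p is true at s0.

Yes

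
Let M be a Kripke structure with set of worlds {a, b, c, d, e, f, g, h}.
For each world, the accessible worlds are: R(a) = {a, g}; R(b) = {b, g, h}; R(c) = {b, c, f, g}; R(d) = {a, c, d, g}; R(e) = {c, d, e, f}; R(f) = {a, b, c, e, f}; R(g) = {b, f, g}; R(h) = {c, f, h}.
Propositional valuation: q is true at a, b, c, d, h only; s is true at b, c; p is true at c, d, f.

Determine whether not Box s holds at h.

Yes

At h: Box s is false, so not Box s is true.
  At h: Box s requires s at every successor {c, f, h}.
    s fails at f, so Box s is false at h.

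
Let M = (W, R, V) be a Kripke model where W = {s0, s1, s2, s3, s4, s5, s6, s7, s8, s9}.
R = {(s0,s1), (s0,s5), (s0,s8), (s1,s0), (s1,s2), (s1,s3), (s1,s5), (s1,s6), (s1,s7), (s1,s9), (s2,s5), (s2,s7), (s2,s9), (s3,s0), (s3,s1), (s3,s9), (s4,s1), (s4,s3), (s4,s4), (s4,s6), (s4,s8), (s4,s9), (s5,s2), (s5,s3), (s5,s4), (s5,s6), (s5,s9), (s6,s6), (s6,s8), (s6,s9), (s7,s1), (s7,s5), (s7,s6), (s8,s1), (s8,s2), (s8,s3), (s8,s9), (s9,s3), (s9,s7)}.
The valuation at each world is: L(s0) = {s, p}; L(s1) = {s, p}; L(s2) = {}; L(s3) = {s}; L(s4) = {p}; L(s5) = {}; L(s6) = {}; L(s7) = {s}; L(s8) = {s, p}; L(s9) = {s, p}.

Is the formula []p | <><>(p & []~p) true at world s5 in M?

Recall that []ψ holds at a world iff ψ holds at every accessible world, and <>ψ holds iff ψ holds at some accessible world.
At s5: []p is false, <><>(p & []~p) is true, so []p | <><>(p & []~p) is true.
  At s5: []p requires p at every successor {s2, s3, s4, s6, s9}.
    p fails at s2, so []p is false at s5.
  At s5: <><>(p & []~p) requires <>(p & []~p) at some successor in {s2, s3, s4, s6, s9}.
    <>(p & []~p) holds at s2, so <><>(p & []~p) is true at s5.
      At s2: <>(p & []~p) requires p & []~p at some successor in {s5, s7, s9}.
        p & []~p holds at s9, so <>(p & []~p) is true at s2.

Yes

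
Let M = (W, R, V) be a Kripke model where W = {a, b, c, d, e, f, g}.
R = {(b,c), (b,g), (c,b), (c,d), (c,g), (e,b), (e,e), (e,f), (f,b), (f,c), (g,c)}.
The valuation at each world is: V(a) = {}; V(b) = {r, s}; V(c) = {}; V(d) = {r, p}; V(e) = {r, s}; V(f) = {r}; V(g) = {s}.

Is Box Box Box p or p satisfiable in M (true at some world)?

Yes

Let φ = Box Box Box p or p. Evaluate φ at each world:
  a (successors ∅): φ is true.
  b (successors {c, g}): φ is false.
  c (successors {b, d, g}): φ is false.
  d (successors ∅): φ is true.
  e (successors {b, e, f}): φ is false.
  f (successors {b, c}): φ is false.
  g (successors {c}): φ is false.
Detail at a (witness):
  At a: Box Box Box p is true, p is false, so Box Box Box p or p is true.
    At a: no accessible worlds, so Box Box Box p holds vacuously.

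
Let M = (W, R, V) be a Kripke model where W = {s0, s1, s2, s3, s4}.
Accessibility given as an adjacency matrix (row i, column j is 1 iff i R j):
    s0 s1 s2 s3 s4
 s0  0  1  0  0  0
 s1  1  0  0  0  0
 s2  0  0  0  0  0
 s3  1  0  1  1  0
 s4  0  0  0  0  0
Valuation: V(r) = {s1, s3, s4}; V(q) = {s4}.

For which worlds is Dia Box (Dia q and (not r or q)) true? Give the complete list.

Let φ = Dia Box (Dia q and (not r or q)). Evaluate φ at each world:
  s0 (successors {s1}): φ is false.
  s1 (successors {s0}): φ is false.
  s2 (successors ∅): φ is false.
  s3 (successors {s0, s2, s3}): φ is true.
  s4 (successors ∅): φ is false.
For instance, at s0:
  At s0: Dia Box (Dia q and (not r or q)) requires Box (Dia q and (not r or q)) at some successor in {s1}.
    At s1: Box (Dia q and (not r or q)) is false.
  So Dia Box (Dia q and (not r or q)) is false at s0.
Satisfying worlds: {s3}

s3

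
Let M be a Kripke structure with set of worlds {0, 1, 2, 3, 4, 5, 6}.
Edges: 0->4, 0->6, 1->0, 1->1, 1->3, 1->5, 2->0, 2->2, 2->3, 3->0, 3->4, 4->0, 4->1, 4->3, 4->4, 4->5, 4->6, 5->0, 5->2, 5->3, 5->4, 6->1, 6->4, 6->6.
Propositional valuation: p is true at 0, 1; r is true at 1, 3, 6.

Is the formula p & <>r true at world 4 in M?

No

At 4: p is false, <>r is true, so p & <>r is false.
  At 4: <>r requires r at some successor in {0, 1, 3, 4, 5, 6}.
    r holds at 1, so <>r is true at 4.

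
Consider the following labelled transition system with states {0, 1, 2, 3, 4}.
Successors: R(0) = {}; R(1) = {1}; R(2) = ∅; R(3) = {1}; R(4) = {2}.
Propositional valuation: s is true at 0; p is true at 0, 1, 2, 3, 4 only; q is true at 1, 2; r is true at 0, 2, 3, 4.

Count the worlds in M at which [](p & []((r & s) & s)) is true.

Recall that []ψ holds at a world iff ψ holds at every accessible world, and <>ψ holds iff ψ holds at some accessible world.
Let φ = [](p & []((r & s) & s)). Evaluate φ at each world:
  0 (successors ∅): φ is true.
  1 (successors {1}): φ is false.
  2 (successors ∅): φ is true.
  3 (successors {1}): φ is false.
  4 (successors {2}): φ is true.
For instance, at 3:
  At 3: [](p & []((r & s) & s)) requires p & []((r & s) & s) at every successor {1}.
    p & []((r & s) & s) fails at 1, so [](p & []((r & s) & s)) is false at 3.
      At 1: p is true, []((r & s) & s) is false, so p & []((r & s) & s) is false.
Satisfying worlds: {0, 2, 4}

3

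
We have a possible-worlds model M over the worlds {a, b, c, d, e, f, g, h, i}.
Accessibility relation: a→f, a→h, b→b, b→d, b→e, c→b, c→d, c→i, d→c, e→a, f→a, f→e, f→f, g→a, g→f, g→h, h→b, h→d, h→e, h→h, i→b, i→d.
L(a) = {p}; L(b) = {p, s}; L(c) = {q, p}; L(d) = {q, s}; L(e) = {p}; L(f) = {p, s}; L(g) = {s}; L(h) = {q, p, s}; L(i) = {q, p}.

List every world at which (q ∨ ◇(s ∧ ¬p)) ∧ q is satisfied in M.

Recall that ◇ψ holds at a world iff ψ holds at some accessible world.
Let φ = (q ∨ ◇(s ∧ ¬p)) ∧ q. Evaluate φ at each world:
  a (successors {f, h}): φ is false.
  b (successors {b, d, e}): φ is false.
  c (successors {b, d, i}): φ is true.
  d (successors {c}): φ is true.
  e (successors {a}): φ is false.
  f (successors {a, e, f}): φ is false.
  g (successors {a, f, h}): φ is false.
  h (successors {b, d, e, h}): φ is true.
  i (successors {b, d}): φ is true.
For instance, at c:
  At c: q ∨ ◇(s ∧ ¬p) is true, q is true, so (q ∨ ◇(s ∧ ¬p)) ∧ q is true.
    At c: q is true, ◇(s ∧ ¬p) is true, so q ∨ ◇(s ∧ ¬p) is true.
      At c: ◇(s ∧ ¬p) requires s ∧ ¬p at some successor in {b, d, i}.
        s ∧ ¬p holds at d, so ◇(s ∧ ¬p) is true at c.
Satisfying worlds: {c, d, h, i}

c, d, h, i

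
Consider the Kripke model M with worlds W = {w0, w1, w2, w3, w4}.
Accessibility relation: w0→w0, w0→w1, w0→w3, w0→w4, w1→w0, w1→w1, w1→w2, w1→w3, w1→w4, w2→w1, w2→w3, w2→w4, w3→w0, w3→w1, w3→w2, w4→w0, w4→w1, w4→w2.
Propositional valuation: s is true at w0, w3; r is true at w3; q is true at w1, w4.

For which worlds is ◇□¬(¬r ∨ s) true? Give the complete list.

none

Recall that □ψ holds at a world iff ψ holds at every accessible world, and ◇ψ holds iff ψ holds at some accessible world.
Let φ = ◇□¬(¬r ∨ s). Evaluate φ at each world:
  w0 (successors {w0, w1, w3, w4}): φ is false.
  w1 (successors {w0, w1, w2, w3, w4}): φ is false.
  w2 (successors {w1, w3, w4}): φ is false.
  w3 (successors {w0, w1, w2}): φ is false.
  w4 (successors {w0, w1, w2}): φ is false.
For instance, at w0:
  At w0: ◇□¬(¬r ∨ s) requires □¬(¬r ∨ s) at some successor in {w0, w1, w3, w4}.
    At w0: □¬(¬r ∨ s) is false.
    At w1: □¬(¬r ∨ s) is false.
    At w3: □¬(¬r ∨ s) is false.
    At w4: □¬(¬r ∨ s) is false.
  So ◇□¬(¬r ∨ s) is false at w0.
Satisfying worlds: none.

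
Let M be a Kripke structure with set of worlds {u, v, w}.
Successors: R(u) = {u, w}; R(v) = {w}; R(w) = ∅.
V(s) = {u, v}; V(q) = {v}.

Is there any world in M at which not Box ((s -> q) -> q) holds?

Let φ = not Box ((s -> q) -> q). Evaluate φ at each world:
  u (successors {u, w}): φ is true.
  v (successors {w}): φ is true.
  w (successors ∅): φ is false.
Detail at u (witness):
  At u: Box ((s -> q) -> q) is false, so not Box ((s -> q) -> q) is true.
    At u: Box ((s -> q) -> q) requires (s -> q) -> q at every successor {u, w}.
      (s -> q) -> q fails at w, so Box ((s -> q) -> q) is false at u.

Yes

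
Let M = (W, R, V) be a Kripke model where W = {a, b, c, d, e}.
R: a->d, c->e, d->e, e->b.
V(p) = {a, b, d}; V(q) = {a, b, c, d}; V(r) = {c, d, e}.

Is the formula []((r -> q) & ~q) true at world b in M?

Yes

At b: no accessible worlds, so []((r -> q) & ~q) holds vacuously.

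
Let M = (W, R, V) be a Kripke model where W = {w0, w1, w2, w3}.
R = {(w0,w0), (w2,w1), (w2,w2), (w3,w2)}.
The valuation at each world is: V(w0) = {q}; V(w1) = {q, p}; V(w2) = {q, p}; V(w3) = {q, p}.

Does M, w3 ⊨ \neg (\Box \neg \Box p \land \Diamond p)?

Recall that \Box ψ holds at a world iff ψ holds at every accessible world, and \Diamond ψ holds iff ψ holds at some accessible world.
At w3: \Box \neg \Box p \land \Diamond p is false, so \neg (\Box \neg \Box p \land \Diamond p) is true.
  At w3: \Box \neg \Box p is false, \Diamond p is true, so \Box \neg \Box p \land \Diamond p is false.
    At w3: \Box \neg \Box p requires \neg \Box p at every successor {w2}.
      \neg \Box p fails at w2, so \Box \neg \Box p is false at w3.
    At w3: \Diamond p requires p at some successor in {w2}.
      p holds at w2, so \Diamond p is true at w3.

Yes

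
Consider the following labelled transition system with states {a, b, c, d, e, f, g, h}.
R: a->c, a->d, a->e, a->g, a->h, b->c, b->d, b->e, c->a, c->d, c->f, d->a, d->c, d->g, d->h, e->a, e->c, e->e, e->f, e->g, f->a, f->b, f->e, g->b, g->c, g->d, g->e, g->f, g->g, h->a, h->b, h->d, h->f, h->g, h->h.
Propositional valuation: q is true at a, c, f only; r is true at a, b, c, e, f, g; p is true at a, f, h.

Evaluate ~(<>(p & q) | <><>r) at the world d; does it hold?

No

Recall that <>ψ holds at a world iff ψ holds at some accessible world.
At d: <>(p & q) | <><>r is true, so ~(<>(p & q) | <><>r) is false.
  At d: <>(p & q) is true, <><>r is true, so <>(p & q) | <><>r is true.
    At d: <>(p & q) requires p & q at some successor in {a, c, g, h}.
      p & q holds at a, so <>(p & q) is true at d.
    At d: <><>r requires <>r at some successor in {a, c, g, h}.
      <>r holds at a, so <><>r is true at d.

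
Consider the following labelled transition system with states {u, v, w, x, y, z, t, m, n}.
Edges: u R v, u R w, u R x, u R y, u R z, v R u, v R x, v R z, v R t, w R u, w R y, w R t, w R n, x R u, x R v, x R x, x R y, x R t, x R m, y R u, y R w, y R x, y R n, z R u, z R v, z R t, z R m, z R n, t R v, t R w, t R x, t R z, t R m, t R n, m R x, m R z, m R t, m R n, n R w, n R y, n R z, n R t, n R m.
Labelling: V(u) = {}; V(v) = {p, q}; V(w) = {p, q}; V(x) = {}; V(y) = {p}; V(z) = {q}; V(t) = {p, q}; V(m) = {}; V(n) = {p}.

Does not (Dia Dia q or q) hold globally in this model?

No

Recall that Dia ψ holds at a world iff ψ holds at some accessible world.
Let φ = not (Dia Dia q or q). Evaluate φ at each world:
  u (successors {v, w, x, y, z}): φ is false.
  v (successors {u, x, z, t}): φ is false.
  w (successors {u, y, t, n}): φ is false.
  x (successors {u, v, x, y, t, m}): φ is false.
  y (successors {u, w, x, n}): φ is false.
  z (successors {u, v, t, m, n}): φ is false.
  t (successors {v, w, x, z, m, n}): φ is false.
  m (successors {x, z, t, n}): φ is false.
  n (successors {w, y, z, t, m}): φ is false.
Detail at u (counterexample):
  At u: Dia Dia q or q is true, so not (Dia Dia q or q) is false.
    At u: Dia Dia q is true, q is false, so Dia Dia q or q is true.
      At u: Dia Dia q requires Dia q at some successor in {v, w, x, y, z}.
        Dia q holds at v, so Dia Dia q is true at u.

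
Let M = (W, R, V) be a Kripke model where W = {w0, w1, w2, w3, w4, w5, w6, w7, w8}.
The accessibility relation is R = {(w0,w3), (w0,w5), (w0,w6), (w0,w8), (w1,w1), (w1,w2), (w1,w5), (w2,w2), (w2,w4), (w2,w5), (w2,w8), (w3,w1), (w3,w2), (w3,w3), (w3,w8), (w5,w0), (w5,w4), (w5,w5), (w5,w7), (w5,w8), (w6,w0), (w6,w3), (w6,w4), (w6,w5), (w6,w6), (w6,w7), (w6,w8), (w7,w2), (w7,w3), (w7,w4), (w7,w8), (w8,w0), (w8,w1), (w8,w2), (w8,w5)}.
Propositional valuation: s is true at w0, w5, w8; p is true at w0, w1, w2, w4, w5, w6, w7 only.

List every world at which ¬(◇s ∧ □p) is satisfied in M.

Let φ = ¬(◇s ∧ □p). Evaluate φ at each world:
  w0 (successors {w3, w5, w6, w8}): φ is true.
  w1 (successors {w1, w2, w5}): φ is false.
  w2 (successors {w2, w4, w5, w8}): φ is true.
  w3 (successors {w1, w2, w3, w8}): φ is true.
  w4 (successors ∅): φ is true.
  w5 (successors {w0, w4, w5, w7, w8}): φ is true.
  w6 (successors {w0, w3, w4, w5, w6, w7, w8}): φ is true.
  w7 (successors {w2, w3, w4, w8}): φ is true.
  w8 (successors {w0, w1, w2, w5}): φ is false.
For instance, at w3:
  At w3: ◇s ∧ □p is false, so ¬(◇s ∧ □p) is true.
    At w3: ◇s is true, □p is false, so ◇s ∧ □p is false.
      At w3: ◇s requires s at some successor in {w1, w2, w3, w8}.
        s holds at w8, so ◇s is true at w3.
      At w3: □p requires p at every successor {w1, w2, w3, w8}.
        p fails at w3, so □p is false at w3.
Satisfying worlds: {w0, w2, w3, w4, w5, w6, w7}

w0, w2, w3, w4, w5, w6, w7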